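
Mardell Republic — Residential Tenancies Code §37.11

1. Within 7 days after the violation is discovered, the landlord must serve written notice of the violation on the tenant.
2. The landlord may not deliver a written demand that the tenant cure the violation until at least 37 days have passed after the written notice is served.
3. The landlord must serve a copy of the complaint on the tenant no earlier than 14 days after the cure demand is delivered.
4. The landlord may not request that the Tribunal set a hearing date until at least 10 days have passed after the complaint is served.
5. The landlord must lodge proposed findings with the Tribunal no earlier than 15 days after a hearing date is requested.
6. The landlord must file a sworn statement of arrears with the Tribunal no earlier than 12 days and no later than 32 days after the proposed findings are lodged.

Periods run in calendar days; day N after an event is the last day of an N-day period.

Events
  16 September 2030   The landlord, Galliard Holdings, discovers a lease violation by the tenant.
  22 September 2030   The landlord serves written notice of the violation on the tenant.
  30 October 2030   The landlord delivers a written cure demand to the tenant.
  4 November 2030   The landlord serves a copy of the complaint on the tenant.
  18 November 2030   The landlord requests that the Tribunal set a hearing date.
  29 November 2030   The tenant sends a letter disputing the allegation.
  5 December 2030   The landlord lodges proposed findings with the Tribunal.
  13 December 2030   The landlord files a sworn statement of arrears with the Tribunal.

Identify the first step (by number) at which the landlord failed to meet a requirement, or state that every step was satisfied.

Step 1: 7 days after 16 September 2030 (when the violation is discovered) is 23 September 2030; 22 September 2030 is within that limit.
Step 2: the earliest permitted date is 37 days after 22 September 2030 (when the written notice is served), i.e. 29 October 2030; done 30 October 2030, after the minimum wait.
Step 3: the earliest permitted date is 14 days after 30 October 2030 (when the cure demand is delivered), i.e. 13 November 2030; 4 November 2030 is 9 days before the earliest permitted date.
That is the first point of non-compliance.

Step 3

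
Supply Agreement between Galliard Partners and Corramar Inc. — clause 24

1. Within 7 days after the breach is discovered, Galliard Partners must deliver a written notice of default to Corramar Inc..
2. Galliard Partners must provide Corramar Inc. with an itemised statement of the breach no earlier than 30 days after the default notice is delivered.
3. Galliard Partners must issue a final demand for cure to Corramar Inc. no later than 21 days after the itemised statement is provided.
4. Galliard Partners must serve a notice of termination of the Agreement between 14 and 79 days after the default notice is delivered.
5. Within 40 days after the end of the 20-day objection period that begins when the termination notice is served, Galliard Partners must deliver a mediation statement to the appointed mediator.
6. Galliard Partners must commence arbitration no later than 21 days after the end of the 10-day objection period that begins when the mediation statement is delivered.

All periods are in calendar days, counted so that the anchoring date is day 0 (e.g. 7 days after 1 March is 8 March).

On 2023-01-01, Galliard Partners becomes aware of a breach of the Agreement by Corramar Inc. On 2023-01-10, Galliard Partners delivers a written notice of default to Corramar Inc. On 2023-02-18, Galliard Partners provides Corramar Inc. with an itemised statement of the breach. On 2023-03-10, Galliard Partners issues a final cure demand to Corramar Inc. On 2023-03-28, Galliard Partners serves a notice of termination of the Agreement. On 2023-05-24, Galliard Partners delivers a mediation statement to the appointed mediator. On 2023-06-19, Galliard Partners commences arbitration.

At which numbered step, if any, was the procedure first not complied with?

(1) due by 2023-01-01 + 7 days = 2023-01-08; 2023-01-10 misses that deadline by 2 days.
No need to go further; step 1 was not satisfied.

Step 1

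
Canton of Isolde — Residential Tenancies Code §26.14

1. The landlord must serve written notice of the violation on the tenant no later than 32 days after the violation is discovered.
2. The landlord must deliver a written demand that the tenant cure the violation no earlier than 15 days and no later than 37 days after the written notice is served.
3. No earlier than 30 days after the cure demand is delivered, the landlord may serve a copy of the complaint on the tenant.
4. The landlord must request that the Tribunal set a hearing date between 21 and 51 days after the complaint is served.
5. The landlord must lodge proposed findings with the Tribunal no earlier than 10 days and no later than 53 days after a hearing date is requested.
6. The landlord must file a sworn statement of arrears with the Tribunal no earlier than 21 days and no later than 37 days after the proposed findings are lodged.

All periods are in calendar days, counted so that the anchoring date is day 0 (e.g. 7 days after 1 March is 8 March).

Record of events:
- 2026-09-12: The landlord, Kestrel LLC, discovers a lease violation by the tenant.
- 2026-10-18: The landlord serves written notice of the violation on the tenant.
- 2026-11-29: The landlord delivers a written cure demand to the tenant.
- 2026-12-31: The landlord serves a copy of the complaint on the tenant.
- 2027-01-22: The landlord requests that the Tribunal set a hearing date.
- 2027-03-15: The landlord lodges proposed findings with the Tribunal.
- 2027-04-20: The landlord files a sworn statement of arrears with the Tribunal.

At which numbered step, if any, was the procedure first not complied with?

(1) due by 2026-09-12 + 32 days = 2026-10-14; done 2026-10-18 — 4 days late.
No need to go further; step 1 was not satisfied.

Step 1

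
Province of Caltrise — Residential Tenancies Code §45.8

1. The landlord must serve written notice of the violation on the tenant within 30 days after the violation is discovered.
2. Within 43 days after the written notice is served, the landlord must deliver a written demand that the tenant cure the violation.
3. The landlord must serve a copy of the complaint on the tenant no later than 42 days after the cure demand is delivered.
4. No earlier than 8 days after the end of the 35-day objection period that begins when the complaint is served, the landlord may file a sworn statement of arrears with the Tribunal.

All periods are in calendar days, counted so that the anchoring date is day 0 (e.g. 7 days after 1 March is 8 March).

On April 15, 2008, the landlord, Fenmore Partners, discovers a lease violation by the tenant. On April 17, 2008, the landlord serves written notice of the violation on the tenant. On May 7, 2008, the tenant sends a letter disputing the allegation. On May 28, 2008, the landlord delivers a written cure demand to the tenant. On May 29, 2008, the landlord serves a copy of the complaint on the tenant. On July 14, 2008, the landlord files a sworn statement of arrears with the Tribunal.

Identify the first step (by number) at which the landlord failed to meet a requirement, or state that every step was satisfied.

None — every step was satisfied

(1) due by April 15, 2008 + 30 days = May 15, 2008; done April 17, 2008 — timely.
(2) due by April 17, 2008 + 43 days = May 30, 2008; completed May 28, 2008, before the deadline.
(3) due by May 28, 2008 + 42 days = July 9, 2008; done May 29, 2008 — timely.
(4) permitted from July 3, 2008 + 8 days = July 11, 2008 onward; done July 14, 2008, after the minimum wait.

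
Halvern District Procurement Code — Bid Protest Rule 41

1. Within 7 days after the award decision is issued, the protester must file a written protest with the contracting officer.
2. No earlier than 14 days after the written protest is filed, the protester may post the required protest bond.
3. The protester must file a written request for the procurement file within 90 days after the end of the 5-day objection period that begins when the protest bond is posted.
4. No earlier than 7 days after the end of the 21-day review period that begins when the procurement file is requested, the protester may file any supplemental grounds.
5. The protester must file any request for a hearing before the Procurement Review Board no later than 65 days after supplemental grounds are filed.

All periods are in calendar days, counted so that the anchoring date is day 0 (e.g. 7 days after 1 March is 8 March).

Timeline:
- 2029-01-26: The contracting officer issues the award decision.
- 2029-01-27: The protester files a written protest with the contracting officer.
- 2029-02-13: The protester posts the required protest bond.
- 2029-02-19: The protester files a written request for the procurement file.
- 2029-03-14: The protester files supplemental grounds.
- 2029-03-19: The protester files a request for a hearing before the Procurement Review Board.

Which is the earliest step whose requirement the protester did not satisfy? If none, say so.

Step 4

Step 1 — counting 7 days from 2029-01-26 (when the award decision is issued) gives a deadline of 2029-02-02; 2029-01-27 is within that limit.
Step 2 — must wait 14 days from 2029-01-27 (when the written protest is filed), so not before 2029-02-10; done 2029-02-13, after the minimum wait.
Step 3 — counting 90 days from 2029-02-18 (end of the 5-day objection period, which began when the protest bond is posted on 2029-02-13) gives a deadline of 2029-05-19; done 2029-02-19 — timely.
Step 4 — must wait 7 days from 2029-03-12 (end of the 21-day review period, which began when the procurement file is requested on 2029-02-19), so not before 2029-03-19; 2029-03-14 is 5 days before the earliest permitted date.
No need to go further; step 4 was not satisfied.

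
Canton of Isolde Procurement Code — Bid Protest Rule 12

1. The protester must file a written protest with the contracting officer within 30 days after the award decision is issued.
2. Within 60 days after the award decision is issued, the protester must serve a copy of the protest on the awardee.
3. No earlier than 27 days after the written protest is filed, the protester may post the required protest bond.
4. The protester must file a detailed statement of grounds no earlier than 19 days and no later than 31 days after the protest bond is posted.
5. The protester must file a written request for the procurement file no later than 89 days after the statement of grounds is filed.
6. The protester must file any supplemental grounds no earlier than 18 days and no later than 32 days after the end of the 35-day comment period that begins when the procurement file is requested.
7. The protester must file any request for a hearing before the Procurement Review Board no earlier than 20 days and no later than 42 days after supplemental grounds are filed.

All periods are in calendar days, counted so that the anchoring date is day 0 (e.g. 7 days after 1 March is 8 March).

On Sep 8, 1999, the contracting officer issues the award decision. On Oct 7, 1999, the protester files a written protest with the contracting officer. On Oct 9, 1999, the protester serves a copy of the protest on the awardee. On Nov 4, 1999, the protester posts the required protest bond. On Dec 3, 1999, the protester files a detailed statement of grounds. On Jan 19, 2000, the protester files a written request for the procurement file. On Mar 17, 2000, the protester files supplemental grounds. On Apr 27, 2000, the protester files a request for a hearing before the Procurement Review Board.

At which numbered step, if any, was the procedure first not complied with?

Step 1: 30 days after Sep 8, 1999 (when the award decision is issued) is Oct 8, 1999; completed Oct 7, 1999, before the deadline.
Step 2: 60 days after Sep 8, 1999 (when the award decision is issued) is Nov 7, 1999; done Oct 9, 1999 — timely.
Step 3: the earliest permitted date is 27 days after Oct 7, 1999 (when the written protest is filed), i.e. Nov 3, 1999; done Nov 4, 1999 — permitted.
Step 4: the window is 19–31 days after Nov 4, 1999 (when the protest bond is posted), so Nov 23, 1999 through Dec 5, 1999; Dec 3, 1999 falls inside that range.
Step 5: 89 days after Dec 3, 1999 (when the statement of grounds is filed) is Mar 1, 2000; done Jan 19, 2000 — timely.
Step 6: the window is 18–32 days after Feb 23, 2000 (end of the 35-day comment period, which began when the procurement file is requested on Jan 19, 2000), so Mar 12, 2000 through Mar 26, 2000; Mar 17, 2000 falls inside that range.
Step 7: the window is 20–42 days after Mar 17, 2000 (when supplemental grounds are filed), so Apr 6, 2000 through Apr 28, 2000; Apr 27, 2000 falls inside that range.

None — every step was satisfied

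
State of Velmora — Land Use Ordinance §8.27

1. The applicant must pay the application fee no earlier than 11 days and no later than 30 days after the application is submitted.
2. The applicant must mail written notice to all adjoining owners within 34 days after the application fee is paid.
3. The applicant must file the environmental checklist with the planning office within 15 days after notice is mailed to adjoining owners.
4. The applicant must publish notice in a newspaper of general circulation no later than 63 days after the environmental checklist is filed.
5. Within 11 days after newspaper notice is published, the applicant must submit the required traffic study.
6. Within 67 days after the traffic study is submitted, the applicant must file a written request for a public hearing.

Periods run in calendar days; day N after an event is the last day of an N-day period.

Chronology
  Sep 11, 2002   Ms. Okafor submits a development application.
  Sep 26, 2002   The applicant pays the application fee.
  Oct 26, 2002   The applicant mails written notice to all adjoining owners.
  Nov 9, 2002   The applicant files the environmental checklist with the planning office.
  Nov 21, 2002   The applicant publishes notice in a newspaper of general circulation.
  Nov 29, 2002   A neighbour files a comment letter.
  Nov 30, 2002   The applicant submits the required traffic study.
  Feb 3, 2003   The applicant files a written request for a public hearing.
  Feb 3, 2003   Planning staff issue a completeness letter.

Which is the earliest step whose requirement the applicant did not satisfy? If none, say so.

(1) the permitted window runs from Sep 11, 2002 + 11 = Sep 22, 2002 to Sep 11, 2002 + 30 = Oct 11, 2002; Sep 26, 2002 falls inside that range.
(2) due by Sep 26, 2002 + 34 days = Oct 30, 2002; done Oct 26, 2002 — timely.
(3) due by Oct 26, 2002 + 15 days = Nov 10, 2002; Nov 9, 2002 is within that limit.
(4) due by Nov 9, 2002 + 63 days = Jan 11, 2003; done Nov 21, 2002 — timely.
(5) due by Nov 21, 2002 + 11 days = Dec 2, 2002; done Nov 30, 2002 — timely.
(6) due by Nov 30, 2002 + 67 days = Feb 5, 2003; completed Feb 3, 2003, before the deadline.

None — every step was satisfied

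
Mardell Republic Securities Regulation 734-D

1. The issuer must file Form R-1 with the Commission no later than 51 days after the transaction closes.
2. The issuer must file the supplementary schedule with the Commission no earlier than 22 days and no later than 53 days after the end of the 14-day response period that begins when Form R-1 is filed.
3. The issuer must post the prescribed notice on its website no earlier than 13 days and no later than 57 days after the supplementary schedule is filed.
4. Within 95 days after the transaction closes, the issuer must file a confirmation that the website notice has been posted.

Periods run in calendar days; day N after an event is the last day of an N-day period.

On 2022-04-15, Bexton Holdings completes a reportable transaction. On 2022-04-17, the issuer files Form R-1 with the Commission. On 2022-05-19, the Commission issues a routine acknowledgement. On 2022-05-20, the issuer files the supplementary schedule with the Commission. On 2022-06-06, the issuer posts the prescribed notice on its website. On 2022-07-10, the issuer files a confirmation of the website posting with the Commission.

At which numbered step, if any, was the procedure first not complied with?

Step 2

Step 1: 51 days after 2022-04-15 (when the transaction closes) is 2022-06-05; done 2022-04-17 — timely.
Step 2: the window is 22–53 days after 2022-05-01 (end of the 14-day response period, which began when Form R-1 is filed on 2022-04-17), so 2022-05-23 through 2022-06-23; done 2022-05-20 — 3 days before the window opened.
Later steps need not be reached.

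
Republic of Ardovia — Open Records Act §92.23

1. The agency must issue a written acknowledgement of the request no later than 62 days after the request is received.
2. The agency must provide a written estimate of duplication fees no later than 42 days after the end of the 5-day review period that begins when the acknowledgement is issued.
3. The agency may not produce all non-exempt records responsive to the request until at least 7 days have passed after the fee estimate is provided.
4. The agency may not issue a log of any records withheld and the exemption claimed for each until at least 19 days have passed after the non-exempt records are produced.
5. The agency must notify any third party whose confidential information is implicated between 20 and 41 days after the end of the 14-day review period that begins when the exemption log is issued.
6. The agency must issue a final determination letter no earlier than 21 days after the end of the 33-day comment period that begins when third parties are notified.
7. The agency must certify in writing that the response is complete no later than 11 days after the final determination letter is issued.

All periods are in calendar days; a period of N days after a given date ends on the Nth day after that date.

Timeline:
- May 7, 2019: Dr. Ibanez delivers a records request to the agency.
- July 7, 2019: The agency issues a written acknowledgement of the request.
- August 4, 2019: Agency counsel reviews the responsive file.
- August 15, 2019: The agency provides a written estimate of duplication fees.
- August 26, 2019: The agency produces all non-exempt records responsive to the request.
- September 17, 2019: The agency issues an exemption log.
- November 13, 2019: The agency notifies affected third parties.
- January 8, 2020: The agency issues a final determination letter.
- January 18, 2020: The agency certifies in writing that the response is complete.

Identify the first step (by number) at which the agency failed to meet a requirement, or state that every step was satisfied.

Step 5

Step 1: 62 days after May 7, 2019 (when the request is received) is July 8, 2019; July 7, 2019 is within that limit.
Step 2: 42 days after July 12, 2019 (end of the 5-day review period, which began when the acknowledgement is issued on July 7, 2019) is August 23, 2019; completed August 15, 2019, before the deadline.
Step 3: the earliest permitted date is 7 days after August 15, 2019 (when the fee estimate is provided), i.e. August 22, 2019; done August 26, 2019, after the minimum wait.
Step 4: the earliest permitted date is 19 days after August 26, 2019 (when the non-exempt records are produced), i.e. September 14, 2019; done September 17, 2019, after the minimum wait.
Step 5: the window is 20–41 days after October 1, 2019 (end of the 14-day review period, which began when the exemption log is issued on September 17, 2019), so October 21, 2019 through November 11, 2019; done November 13, 2019 — 2 days after the window closed.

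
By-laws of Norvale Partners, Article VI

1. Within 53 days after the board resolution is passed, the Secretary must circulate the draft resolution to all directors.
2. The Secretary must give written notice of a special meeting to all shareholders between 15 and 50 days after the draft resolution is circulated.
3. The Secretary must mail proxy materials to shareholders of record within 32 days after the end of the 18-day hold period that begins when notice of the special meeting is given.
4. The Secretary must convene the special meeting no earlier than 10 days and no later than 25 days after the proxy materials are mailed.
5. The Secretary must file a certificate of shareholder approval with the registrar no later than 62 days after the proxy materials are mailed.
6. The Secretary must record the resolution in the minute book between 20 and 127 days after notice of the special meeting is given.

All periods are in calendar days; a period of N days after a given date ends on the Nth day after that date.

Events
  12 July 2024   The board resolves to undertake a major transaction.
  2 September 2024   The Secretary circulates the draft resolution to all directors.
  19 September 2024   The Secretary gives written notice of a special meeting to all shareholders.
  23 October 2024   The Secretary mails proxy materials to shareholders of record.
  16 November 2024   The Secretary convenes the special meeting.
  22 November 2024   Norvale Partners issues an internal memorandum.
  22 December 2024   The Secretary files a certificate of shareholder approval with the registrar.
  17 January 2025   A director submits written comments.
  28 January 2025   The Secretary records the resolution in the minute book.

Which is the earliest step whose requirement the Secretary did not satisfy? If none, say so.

Step 6

Step 1: 53 days after 12 July 2024 (when the board resolution is passed) is 3 September 2024; completed 2 September 2024, before the deadline.
Step 2: the window is 15–50 days after 2 September 2024 (when the draft resolution is circulated), so 17 September 2024 through 22 October 2024; 19 September 2024 falls inside that range.
Step 3: 32 days after 7 October 2024 (end of the 18-day hold period, which began when notice of the special meeting is given on 19 September 2024) is 8 November 2024; completed 23 October 2024, before the deadline.
Step 4: the window is 10–25 days after 23 October 2024 (when the proxy materials are mailed), so 2 November 2024 through 17 November 2024; 16 November 2024 falls inside that range.
Step 5: 62 days after 23 October 2024 (when the proxy materials are mailed) is 24 December 2024; done 22 December 2024 — timely.
Step 6: the window is 20–127 days after 19 September 2024 (when notice of the special meeting is given), so 9 October 2024 through 24 January 2025; 28 January 2025 is 4 days past the end of the window.
Later steps need not be reached.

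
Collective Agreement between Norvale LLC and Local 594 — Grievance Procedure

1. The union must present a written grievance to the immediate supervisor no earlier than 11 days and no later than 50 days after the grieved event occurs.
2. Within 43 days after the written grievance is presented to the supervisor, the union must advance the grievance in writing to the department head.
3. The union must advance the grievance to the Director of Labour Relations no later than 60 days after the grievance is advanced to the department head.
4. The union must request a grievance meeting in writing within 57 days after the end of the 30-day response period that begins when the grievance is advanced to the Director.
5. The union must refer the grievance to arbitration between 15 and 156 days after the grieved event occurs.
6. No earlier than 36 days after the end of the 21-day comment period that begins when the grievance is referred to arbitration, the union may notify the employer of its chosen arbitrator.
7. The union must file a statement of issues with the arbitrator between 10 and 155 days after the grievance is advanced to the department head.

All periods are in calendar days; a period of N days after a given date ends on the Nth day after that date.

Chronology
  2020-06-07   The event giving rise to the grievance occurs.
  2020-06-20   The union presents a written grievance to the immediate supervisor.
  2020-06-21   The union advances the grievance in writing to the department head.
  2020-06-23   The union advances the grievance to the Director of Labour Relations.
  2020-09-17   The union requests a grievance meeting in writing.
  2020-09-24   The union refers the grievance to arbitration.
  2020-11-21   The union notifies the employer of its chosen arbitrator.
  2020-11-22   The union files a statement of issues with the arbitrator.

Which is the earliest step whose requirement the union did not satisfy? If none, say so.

None — every step was satisfied

(1) the permitted window runs from 2020-06-07 + 11 = 2020-06-18 to 2020-06-07 + 50 = 2020-07-27; done 2020-06-20 — within the window.
(2) due by 2020-06-20 + 43 days = 2020-08-02; completed 2020-06-21, before the deadline.
(3) due by 2020-06-21 + 60 days = 2020-08-20; done 2020-06-23 — timely.
(4) due by 2020-07-23 + 57 days = 2020-09-18; completed 2020-09-17, before the deadline.
(5) the permitted window runs from 2020-06-07 + 15 = 2020-06-22 to 2020-06-07 + 156 = 2020-11-10; 2020-09-24 falls inside that range.
(6) permitted from 2020-10-15 + 36 days = 2020-11-20 onward; 2020-11-21 is on or after that date.
(7) the permitted window runs from 2020-06-21 + 10 = 2020-07-01 to 2020-06-21 + 155 = 2020-11-23; 2020-11-22 falls inside that range.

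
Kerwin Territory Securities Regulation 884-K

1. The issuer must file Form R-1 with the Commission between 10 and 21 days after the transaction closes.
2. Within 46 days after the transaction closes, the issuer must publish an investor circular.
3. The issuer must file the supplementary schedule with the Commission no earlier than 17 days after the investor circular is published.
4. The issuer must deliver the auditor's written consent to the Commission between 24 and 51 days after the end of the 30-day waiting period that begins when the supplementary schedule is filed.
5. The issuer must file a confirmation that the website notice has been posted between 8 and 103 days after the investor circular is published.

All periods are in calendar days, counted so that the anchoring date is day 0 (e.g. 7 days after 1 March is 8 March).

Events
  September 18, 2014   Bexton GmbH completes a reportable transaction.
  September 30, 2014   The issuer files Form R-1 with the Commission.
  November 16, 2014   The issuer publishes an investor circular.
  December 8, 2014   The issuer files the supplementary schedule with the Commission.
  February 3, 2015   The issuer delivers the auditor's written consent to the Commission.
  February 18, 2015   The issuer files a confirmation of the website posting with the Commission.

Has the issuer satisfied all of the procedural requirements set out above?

Step 1 — 10 and 21 days from September 18, 2014 (when the transaction closes) are September 28, 2014 and October 9, 2014 respectively; done September 30, 2014, which is between those dates.
Step 2 — counting 46 days from September 18, 2014 (when the transaction closes) gives a deadline of November 3, 2014; not done until November 16, 2014, 13 days after the deadline.

No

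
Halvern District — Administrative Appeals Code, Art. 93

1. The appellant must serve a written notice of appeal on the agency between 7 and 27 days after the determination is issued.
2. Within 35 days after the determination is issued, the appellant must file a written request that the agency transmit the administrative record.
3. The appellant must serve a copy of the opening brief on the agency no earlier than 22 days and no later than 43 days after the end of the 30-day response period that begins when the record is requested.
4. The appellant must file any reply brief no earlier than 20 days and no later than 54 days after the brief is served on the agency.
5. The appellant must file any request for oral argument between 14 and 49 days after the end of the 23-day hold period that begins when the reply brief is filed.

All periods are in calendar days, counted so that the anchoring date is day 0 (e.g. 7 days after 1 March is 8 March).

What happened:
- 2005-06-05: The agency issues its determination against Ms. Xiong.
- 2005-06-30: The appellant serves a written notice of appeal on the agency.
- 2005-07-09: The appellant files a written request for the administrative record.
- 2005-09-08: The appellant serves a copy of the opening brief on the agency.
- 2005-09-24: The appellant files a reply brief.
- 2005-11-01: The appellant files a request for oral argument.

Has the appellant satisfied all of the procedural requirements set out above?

No

(1) the permitted window runs from 2005-06-05 + 7 = 2005-06-12 to 2005-06-05 + 27 = 2005-07-02; done 2005-06-30 — within the window.
(2) due by 2005-06-05 + 35 days = 2005-07-10; completed 2005-07-09, before the deadline.
(3) the permitted window runs from 2005-08-08 + 22 = 2005-08-30 to 2005-08-08 + 43 = 2005-09-20; done 2005-09-08 — within the window.
(4) the permitted window runs from 2005-09-08 + 20 = 2005-09-28 to 2005-09-08 + 54 = 2005-11-01; done 2005-09-24 — 4 days before the window opened.
The procedure was therefore not followed at step 4.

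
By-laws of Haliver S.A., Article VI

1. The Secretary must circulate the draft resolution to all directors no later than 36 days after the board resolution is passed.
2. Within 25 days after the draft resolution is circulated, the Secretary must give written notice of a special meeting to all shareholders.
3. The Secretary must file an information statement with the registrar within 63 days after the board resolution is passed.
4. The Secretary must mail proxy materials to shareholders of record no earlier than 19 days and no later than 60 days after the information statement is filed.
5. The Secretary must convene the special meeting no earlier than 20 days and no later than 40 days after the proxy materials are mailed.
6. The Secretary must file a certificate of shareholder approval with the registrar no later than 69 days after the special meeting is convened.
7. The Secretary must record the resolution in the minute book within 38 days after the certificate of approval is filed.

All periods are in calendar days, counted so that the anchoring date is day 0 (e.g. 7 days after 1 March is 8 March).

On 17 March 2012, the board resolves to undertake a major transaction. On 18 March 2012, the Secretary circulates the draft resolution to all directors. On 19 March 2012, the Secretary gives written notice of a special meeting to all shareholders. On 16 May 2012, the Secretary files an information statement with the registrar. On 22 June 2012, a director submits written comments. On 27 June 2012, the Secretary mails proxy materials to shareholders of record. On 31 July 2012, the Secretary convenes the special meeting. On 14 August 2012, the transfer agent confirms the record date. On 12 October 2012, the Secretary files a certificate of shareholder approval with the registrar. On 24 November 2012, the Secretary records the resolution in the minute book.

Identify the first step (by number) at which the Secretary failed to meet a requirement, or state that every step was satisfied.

(1) due by 17 March 2012 + 36 days = 22 April 2012; 18 March 2012 is within that limit.
(2) due by 18 March 2012 + 25 days = 12 April 2012; 19 March 2012 is within that limit.
(3) due by 17 March 2012 + 63 days = 19 May 2012; 16 May 2012 is within that limit.
(4) the permitted window runs from 16 May 2012 + 19 = 4 June 2012 to 16 May 2012 + 60 = 15 July 2012; done 27 June 2012 — within the window.
(5) the permitted window runs from 27 June 2012 + 20 = 17 July 2012 to 27 June 2012 + 40 = 6 August 2012; done 31 July 2012 — within the window.
(6) due by 31 July 2012 + 69 days = 8 October 2012; not done until 12 October 2012, 4 days after the deadline.
The procedure was therefore not followed at step 6.

Step 6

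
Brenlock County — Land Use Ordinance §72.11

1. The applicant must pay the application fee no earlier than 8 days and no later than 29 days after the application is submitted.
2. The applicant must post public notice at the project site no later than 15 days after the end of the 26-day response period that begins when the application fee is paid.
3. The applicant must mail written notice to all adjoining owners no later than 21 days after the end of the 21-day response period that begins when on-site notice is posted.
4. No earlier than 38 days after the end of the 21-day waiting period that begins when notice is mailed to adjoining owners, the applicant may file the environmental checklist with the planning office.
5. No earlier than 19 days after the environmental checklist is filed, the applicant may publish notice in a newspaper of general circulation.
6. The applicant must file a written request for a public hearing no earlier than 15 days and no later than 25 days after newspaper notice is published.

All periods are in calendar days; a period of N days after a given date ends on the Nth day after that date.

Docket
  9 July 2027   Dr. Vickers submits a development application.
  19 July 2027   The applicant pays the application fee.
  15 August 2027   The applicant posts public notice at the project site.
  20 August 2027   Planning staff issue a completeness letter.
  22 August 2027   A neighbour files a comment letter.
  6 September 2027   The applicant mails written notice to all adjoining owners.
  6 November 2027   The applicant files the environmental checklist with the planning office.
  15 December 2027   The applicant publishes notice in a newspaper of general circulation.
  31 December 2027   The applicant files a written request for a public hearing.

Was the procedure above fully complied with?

Step 1 — 8 and 29 days from 9 July 2027 (when the application is submitted) are 17 July 2027 and 7 August 2027 respectively; done 19 July 2027 — within the window.
Step 2 — counting 15 days from 14 August 2027 (end of the 26-day response period, which began when the application fee is paid on 19 July 2027) gives a deadline of 29 August 2027; 15 August 2027 is within that limit.
Step 3 — counting 21 days from 5 September 2027 (end of the 21-day response period, which began when on-site notice is posted on 15 August 2027) gives a deadline of 26 September 2027; 6 September 2027 is within that limit.
Step 4 — must wait 38 days from 27 September 2027 (end of the 21-day waiting period, which began when notice is mailed to adjoining owners on 6 September 2027), so not before 4 November 2027; done 6 November 2027, after the minimum wait.
Step 5 — must wait 19 days from 6 November 2027 (when the environmental checklist is filed), so not before 25 November 2027; done 15 December 2027, after the minimum wait.
Step 6 — 15 and 25 days from 15 December 2027 (when newspaper notice is published) are 30 December 2027 and 9 January 2028 respectively; done 31 December 2027, which is between those dates.

Yes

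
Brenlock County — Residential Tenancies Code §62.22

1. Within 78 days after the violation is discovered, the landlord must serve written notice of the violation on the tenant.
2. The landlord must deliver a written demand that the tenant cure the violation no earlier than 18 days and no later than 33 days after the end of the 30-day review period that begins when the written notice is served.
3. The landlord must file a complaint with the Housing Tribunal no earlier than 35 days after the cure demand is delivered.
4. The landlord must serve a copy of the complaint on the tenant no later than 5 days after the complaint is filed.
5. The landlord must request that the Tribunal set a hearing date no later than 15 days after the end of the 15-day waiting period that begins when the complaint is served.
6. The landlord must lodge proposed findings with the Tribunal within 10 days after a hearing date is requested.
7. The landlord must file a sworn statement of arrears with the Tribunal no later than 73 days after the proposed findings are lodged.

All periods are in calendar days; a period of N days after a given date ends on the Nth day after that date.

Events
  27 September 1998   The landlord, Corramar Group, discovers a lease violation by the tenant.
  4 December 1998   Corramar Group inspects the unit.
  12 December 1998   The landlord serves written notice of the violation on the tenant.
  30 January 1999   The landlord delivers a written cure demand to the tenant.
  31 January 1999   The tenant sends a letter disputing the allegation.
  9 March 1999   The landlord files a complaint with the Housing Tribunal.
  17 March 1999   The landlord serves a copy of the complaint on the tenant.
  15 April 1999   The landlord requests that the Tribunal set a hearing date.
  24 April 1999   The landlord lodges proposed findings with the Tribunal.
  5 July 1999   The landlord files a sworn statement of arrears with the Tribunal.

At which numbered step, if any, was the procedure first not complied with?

Step 1: 78 days after 27 September 1998 (when the violation is discovered) is 14 December 1998; completed 12 December 1998, before the deadline.
Step 2: the window is 18–33 days after 11 January 1999 (end of the 30-day review period, which began when the written notice is served on 12 December 1998), so 29 January 1999 through 13 February 1999; done 30 January 1999, which is between those dates.
Step 3: the earliest permitted date is 35 days after 30 January 1999 (when the cure demand is delivered), i.e. 6 March 1999; 9 March 1999 is on or after that date.
Step 4: 5 days after 9 March 1999 (when the complaint is filed) is 14 March 1999; 17 March 1999 misses that deadline by 3 days.
That is the first point of non-compliance.

Step 4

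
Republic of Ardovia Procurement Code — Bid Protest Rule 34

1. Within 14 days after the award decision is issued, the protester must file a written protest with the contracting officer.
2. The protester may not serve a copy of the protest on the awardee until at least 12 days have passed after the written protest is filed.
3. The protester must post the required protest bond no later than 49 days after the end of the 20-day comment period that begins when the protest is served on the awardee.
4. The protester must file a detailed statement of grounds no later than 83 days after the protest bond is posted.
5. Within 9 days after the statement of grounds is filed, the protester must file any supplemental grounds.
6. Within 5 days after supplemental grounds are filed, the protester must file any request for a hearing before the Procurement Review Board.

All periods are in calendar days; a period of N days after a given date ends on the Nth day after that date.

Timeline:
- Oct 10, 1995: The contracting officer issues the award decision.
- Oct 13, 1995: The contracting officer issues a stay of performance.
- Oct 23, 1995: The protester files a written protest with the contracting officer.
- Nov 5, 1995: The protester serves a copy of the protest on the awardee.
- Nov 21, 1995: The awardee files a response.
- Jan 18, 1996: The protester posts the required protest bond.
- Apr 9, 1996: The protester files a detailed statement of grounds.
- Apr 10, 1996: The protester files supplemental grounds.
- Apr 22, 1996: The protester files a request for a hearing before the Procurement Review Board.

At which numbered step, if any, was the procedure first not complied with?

Step 1: 14 days after Oct 10, 1995 (when the award decision is issued) is Oct 24, 1995; completed Oct 23, 1995, before the deadline.
Step 2: the earliest permitted date is 12 days after Oct 23, 1995 (when the written protest is filed), i.e. Nov 4, 1995; done Nov 5, 1995 — permitted.
Step 3: 49 days after Nov 25, 1995 (end of the 20-day comment period, which began when the protest is served on the awardee on Nov 5, 1995) is Jan 13, 1996; done Jan 18, 1996 — 5 days late.

Step 3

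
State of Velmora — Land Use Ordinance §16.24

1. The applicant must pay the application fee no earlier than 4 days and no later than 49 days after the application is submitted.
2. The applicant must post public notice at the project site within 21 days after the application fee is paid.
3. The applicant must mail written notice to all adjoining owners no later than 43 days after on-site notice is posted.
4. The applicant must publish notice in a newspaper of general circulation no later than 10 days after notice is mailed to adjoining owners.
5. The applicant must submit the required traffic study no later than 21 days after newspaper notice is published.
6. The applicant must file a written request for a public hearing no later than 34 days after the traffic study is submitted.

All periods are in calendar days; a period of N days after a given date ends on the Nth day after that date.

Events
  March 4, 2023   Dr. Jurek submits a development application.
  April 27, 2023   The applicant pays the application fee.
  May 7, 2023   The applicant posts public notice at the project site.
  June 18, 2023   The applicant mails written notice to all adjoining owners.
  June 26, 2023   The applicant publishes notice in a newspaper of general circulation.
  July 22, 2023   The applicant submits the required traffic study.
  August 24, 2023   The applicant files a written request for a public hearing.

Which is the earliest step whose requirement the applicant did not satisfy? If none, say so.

Step 1: the window is 4–49 days after March 4, 2023 (when the application is submitted), so March 8, 2023 through April 22, 2023; April 27, 2023 is 5 days past the end of the window.

Step 1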